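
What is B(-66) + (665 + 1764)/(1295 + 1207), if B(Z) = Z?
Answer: -162703/2502 ≈ -65.029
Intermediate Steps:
B(-66) + (665 + 1764)/(1295 + 1207) = -66 + (665 + 1764)/(1295 + 1207) = -66 + 2429/2502 = -162703/2502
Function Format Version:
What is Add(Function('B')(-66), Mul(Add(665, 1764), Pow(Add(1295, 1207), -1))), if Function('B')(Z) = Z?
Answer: Rational(-162703, 2502) ≈ -65.029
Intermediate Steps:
Add(Function('B')(-66), Mul(Add(665, 1764), Pow(Add(1295, 1207), -1))) = Add(-66, Mul(Add(665, 1764), Pow(Add(1295, 1207), -1))) = Add(-66, Mul(2429, Pow(2502, -1))) = Add(-66, Mul(2429, Rational(1, 2502))) = Add(-66, Rational(2429, 2502)) = Rational(-162703, 2502)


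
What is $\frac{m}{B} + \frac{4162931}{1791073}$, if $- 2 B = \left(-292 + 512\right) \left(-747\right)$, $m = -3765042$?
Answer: $- \frac{355633168322}{8176248245} \approx -43.496$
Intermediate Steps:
$B = 82170$ ($B = - \frac{\left(-292 + 512\right) \left(-747\right)}{2} = - \frac{220 \left(-747\right)}{2} = \left(- \frac{1}{2}\right) \left(-164340\right) = 82170$)
$\frac{m}{B} + \frac{4162931}{1791073} = - \frac{3765042}{82170} + \frac{4162931}{1791073} = \left(-3765042\right) \frac{1}{82170} + 4162931 \cdot \frac{1}{1791073} = - \frac{209169}{4565} + \frac{4162931}{1791073} = - \frac{355633168322}{8176248245}$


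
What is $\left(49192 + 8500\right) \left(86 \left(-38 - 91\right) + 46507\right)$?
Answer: $2043046796$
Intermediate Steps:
$\left(49192 + 8500\right) \left(86 \left(-38 - 91\right) + 46507\right) = 57692 \left(86 \left(-129\right) + 46507\right) = 57692 \left(-11094 + 46507\right) = 57692 \cdot 35413 = 2043046796$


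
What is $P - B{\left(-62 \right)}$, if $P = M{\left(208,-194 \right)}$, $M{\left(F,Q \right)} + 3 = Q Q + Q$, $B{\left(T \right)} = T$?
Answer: $37501$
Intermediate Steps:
$M{\left(F,Q \right)} = -3 + Q + Q^{2}$ ($M{\left(F,Q \right)} = -3 + \left(Q Q + Q\right) = -3 + \left(Q^{2} + Q\right) = -3 + \left(Q + Q^{2}\right) = -3 + Q + Q^{2}$)
$P = 37439$ ($P = -3 - 194 + \left(-194\right)^{2} = -3 - 194 + 37636 = 37439$)
$P - B{\left(-62 \right)} = 37439 - -62 = 37439 + 62 = 37501$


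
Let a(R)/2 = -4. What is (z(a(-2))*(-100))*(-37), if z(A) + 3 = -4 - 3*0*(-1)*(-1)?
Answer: -25900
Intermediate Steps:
a(R) = -8 (a(R) = 2*(-4) = -8)
z(A) = -7 (z(A) = -3 + (-4 - 3*0*(-1)*(-1)) = -3 + (-4 - 0*(-1)) = -3 + (-4 - 3*0) = -3 + (-4 + 0) = -3 - 4 = -7)
(z(a(-2))*(-100))*(-37) = -7*(-100)*(-37) = 700*(-37) = -25900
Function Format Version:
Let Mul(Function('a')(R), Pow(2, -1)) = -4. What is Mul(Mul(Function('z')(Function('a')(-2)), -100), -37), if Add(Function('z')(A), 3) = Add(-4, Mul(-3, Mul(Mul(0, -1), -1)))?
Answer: -25900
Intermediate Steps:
Function('a')(R) = -8 (Function('a')(R) = Mul(2, -4) = -8)
Function('z')(A) = -7 (Function('z')(A) = Add(-3, Add(-4, Mul(-3, Mul(Mul(0, -1), -1)))) = Add(-3, Add(-4, Mul(-3, Mul(0, -1)))) = Add(-3, Add(-4, Mul(-3, 0))) = Add(-3, Add(-4, 0)) = Add(-3, -4) = -7)
Mul(Mul(Function('z')(Function('a')(-2)), -100), -37) = Mul(Mul(-7, -100), -37) = Mul(700, -37) = -25900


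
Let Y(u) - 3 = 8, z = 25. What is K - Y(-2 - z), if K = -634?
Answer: -645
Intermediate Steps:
Y(u) = 11 (Y(u) = 3 + 8 = 11)
K - Y(-2 - z) = -634 - 1*11 = -634 - 11 = -645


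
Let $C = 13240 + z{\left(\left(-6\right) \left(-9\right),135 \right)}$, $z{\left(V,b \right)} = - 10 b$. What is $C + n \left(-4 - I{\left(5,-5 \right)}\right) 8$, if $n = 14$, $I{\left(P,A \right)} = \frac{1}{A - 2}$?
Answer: $11458$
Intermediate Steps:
$I{\left(P,A \right)} = \frac{1}{-2 + A}$
$C = 11890$ ($C = 13240 - 1350 = 11890$)
$C + n \left(-4 - I{\left(5,-5 \right)}\right) 8 = 11890 + 14 \left(-4 - \frac{1}{-2 - 5}\right) 8 = 11890 + 14 \left(-4 - \frac{1}{-7}\right) 8 = 11890 + 14 \left(-4 - - \frac{1}{7}\right) 8 = 11890 + 14 \left(-4 + \frac{1}{7}\right) 8 = 11890 + 14 \left(- \frac{27}{7}\right) 8 = 11890 - 432 = 11458$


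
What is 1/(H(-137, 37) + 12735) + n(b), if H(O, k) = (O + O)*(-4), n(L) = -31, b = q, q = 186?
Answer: -428760/13831 ≈ -31.000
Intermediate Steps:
b = 186
H(O, k) = -8*O (H(O, k) = (2*O)*(-4) = -8*O)
1/(H(-137, 37) + 12735) + n(b) = 1/(-8*(-137) + 12735) - 31 = 1/(1096 + 12735) - 31 = 1/13831 - 31 = -428760/13831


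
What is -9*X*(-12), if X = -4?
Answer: -432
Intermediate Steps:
-9*X*(-12) = -9*(-4)*(-12) = 36*(-12) = -432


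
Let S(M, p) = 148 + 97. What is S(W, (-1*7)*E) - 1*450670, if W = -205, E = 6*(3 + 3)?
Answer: -450425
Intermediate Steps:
E = 36 (E = 6*6 = 36)
S(M, p) = 245
S(W, (-1*7)*E) - 1*450670 = 245 - 1*450670 = 245 - 450670 = -450425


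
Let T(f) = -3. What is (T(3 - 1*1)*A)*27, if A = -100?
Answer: 8100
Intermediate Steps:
(T(3 - 1*1)*A)*27 = -3*(-100)*27 = 300*27 = 8100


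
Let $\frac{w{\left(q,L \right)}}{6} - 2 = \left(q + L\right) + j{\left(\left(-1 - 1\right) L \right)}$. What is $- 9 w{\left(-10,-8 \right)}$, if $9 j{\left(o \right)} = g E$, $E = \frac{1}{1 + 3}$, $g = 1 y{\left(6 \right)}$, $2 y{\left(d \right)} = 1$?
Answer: $\frac{3453}{4} \approx 863.25$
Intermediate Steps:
$y{\left(d \right)} = \frac{1}{2}$ ($y{\left(d \right)} = \frac{1}{2} \cdot 1 = \frac{1}{2}$)
$g = \frac{1}{2}$ ($g = 1 \cdot \frac{1}{2} = \frac{1}{2} \approx 0.5$)
$E = \frac{1}{4} \approx 0.25$
$j{\left(o \right)} = \frac{1}{72}$ ($j{\left(o \right)} = \frac{\frac{1}{2} \cdot \frac{1}{4}}{9} = \frac{1}{9} \cdot \frac{1}{8} = \frac{1}{72}$)
$w{\left(q,L \right)} = \frac{145}{12} + 6 L + 6 q$ ($w{\left(q,L \right)} = 12 + 6 \left(\left(q + L\right) + \frac{1}{72}\right) = 12 + 6 \left(\left(L + q\right) + \frac{1}{72}\right) = 12 + 6 \left(\frac{1}{72} + L + q\right) = 12 + \left(\frac{1}{12} + 6 L + 6 q\right) = \frac{145}{12} + 6 L + 6 q$)
$- 9 w{\left(-10,-8 \right)} = - 9 \left(\frac{145}{12} + 6 \left(-8\right) + 6 \left(-10\right)\right) = - 9 \left(\frac{145}{12} - 48 - 60\right) = \left(-9\right) \left(- \frac{1151}{12}\right) = \frac{3453}{4}$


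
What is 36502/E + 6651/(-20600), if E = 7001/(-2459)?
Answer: -1849069974451/144220600 ≈ -12821.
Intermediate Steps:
E = -7001/2459 (E = 7001*(-1/2459) = -7001/2459 ≈ -2.8471)
36502/E + 6651/(-20600) = 36502/(-7001/2459) + 6651/(-20600) = 36502*(-2459/7001) + 6651*(-1/20600) = -89758418/7001 - 6651/20600 = -1849069974451/144220600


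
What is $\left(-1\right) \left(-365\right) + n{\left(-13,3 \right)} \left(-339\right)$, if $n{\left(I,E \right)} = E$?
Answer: $-652$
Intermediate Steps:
$\left(-1\right) \left(-365\right) + n{\left(-13,3 \right)} \left(-339\right) = \left(-1\right) \left(-365\right) + 3 \left(-339\right) = 365 - 1017 = -652$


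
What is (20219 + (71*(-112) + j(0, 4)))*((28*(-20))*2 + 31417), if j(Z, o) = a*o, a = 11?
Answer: 372986367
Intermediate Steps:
j(Z, o) = 11*o
(20219 + (71*(-112) + j(0, 4)))*((28*(-20))*2 + 31417) = (20219 + (71*(-112) + 11*4))*((28*(-20))*2 + 31417) = (20219 + (-7952 + 44))*(-560*2 + 31417) = (20219 - 7908)*(-1120 + 31417) = 12311*30297 = 372986367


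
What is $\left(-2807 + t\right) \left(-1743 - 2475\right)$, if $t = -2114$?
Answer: $20756778$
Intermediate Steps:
$\left(-2807 + t\right) \left(-1743 - 2475\right) = \left(-2807 - 2114\right) \left(-1743 - 2475\right) = \left(-4921\right) \left(-4218\right) = 20756778$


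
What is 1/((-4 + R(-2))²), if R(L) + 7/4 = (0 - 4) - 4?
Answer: 16/3025 ≈ 0.0052893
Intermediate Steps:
R(L) = -39/4 (R(L) = -7/4 + ((0 - 4) - 4) = -7/4 + (-4 - 4) = -7/4 - 8 = -39/4)
1/((-4 + R(-2))²) = 1/((-4 - 39/4)²) = 1/((-55/4)²) = 1/(3025/16) = 16/3025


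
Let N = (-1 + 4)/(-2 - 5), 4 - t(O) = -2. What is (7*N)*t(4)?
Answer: -18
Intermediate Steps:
t(O) = 6 (t(O) = 4 - 1*(-2) = 4 + 2 = 6)
N = -3/7 (N = 3/(-7) = 3*(-1/7) = -3/7 ≈ -0.42857)
(7*N)*t(4) = (7*(-3/7))*6 = -3*6 = -18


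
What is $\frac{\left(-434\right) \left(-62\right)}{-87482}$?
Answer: $- \frac{434}{1411} \approx -0.30758$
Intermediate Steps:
$\frac{\left(-434\right) \left(-62\right)}{-87482} = 26908 \left(- \frac{1}{87482}\right) = - \frac{434}{1411}$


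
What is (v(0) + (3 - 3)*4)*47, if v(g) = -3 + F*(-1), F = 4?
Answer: -329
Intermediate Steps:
v(g) = -7 (v(g) = -3 + 4*(-1) = -3 - 4 = -7)
(v(0) + (3 - 3)*4)*47 = (-7 + (3 - 3)*4)*47 = (-7 + 0*4)*47 = (-7 + 0)*47 = -7*47 = -329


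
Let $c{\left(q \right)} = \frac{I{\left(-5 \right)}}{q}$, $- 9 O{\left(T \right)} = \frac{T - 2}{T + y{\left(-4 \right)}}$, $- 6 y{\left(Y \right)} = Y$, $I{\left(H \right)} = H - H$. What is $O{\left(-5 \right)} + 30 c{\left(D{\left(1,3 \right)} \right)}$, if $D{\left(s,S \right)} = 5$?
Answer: $- \frac{7}{39} \approx -0.17949$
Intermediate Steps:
$I{\left(H \right)} = 0$
$y{\left(Y \right)} = - \frac{Y}{6}$
$O{\left(T \right)} = - \frac{-2 + T}{9 \left(\frac{2}{3} + T\right)}$ ($O{\left(T \right)} = - \frac{\left(T - 2\right) \frac{1}{T - - \frac{2}{3}}}{9} = - \frac{\left(-2 + T\right) \frac{1}{T + \frac{2}{3}}}{9} = - \frac{\left(-2 + T\right) \frac{1}{\frac{2}{3} + T}}{9} = - \frac{\frac{1}{\frac{2}{3} + T} \left(-2 + T\right)}{9} = - \frac{-2 + T}{9 \left(\frac{2}{3} + T\right)}$)
$c{\left(q \right)} = 0$ ($c{\left(q \right)} = \frac{0}{q} = 0$)
$O{\left(-5 \right)} + 30 c{\left(D{\left(1,3 \right)} \right)} = \frac{2 - -5}{3 \left(2 + 3 \left(-5\right)\right)} + 30 \cdot 0 = \frac{2 + 5}{3 \left(2 - 15\right)} + 0 = \frac{1}{3} \frac{1}{-13} \cdot 7 + 0 = \frac{1}{3} \left(- \frac{1}{13}\right) 7 + 0 = - \frac{7}{39} + 0 = - \frac{7}{39}$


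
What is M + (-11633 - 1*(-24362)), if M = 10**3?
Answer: 13729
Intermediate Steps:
M = 1000
M + (-11633 - 1*(-24362)) = 1000 + (-11633 - 1*(-24362)) = 1000 + (-11633 + 24362) = 1000 + 12729 = 13729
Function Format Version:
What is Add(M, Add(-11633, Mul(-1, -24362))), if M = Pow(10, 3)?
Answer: 13729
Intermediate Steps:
M = 1000
Add(M, Add(-11633, Mul(-1, -24362))) = Add(1000, Add(-11633, Mul(-1, -24362))) = Add(1000, Add(-11633, 24362)) = Add(1000, 12729) = 13729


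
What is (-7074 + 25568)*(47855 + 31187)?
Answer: 1461802748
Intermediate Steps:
(-7074 + 25568)*(47855 + 31187) = 18494*79042 = 1461802748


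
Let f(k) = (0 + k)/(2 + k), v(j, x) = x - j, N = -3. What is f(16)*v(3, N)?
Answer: -16/3 ≈ -5.3333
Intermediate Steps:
f(k) = k/(2 + k)
f(16)*v(3, N) = (16/(2 + 16))*(-3 - 1*3) = (16/18)*(-3 - 3) = (16*(1/18))*(-6) = (8/9)*(-6) = -16/3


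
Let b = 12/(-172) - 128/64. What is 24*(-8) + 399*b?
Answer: -43767/43 ≈ -1017.8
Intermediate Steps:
b = -89/43 (b = 12*(-1/172) - 128*1/64 = -3/43 - 2 = -89/43 ≈ -2.0698)
24*(-8) + 399*b = 24*(-8) + 399*(-89/43) = -192 - 35511/43 = -43767/43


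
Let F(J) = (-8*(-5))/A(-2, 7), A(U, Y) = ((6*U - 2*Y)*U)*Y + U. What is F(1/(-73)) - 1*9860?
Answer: -1784640/181 ≈ -9859.9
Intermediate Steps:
A(U, Y) = U + U*Y*(-2*Y + 6*U) (A(U, Y) = ((-2*Y + 6*U)*U)*Y + U = (U*(-2*Y + 6*U))*Y + U = U*Y*(-2*Y + 6*U) + U = U + U*Y*(-2*Y + 6*U))
F(J) = 20/181 (F(J) = (-8*(-5))/((-2*(1 - 2*7² + 6*(-2)*7))) = 40/((-2*(1 - 2*49 - 84))) = 40/((-2*(1 - 98 - 84))) = 40/((-2*(-181))) = 40/362 = 40*(1/362) = 20/181)
F(1/(-73)) - 1*9860 = 20/181 - 1*9860 = 20/181 - 9860 = -1784640/181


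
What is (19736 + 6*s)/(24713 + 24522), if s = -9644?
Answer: -38128/49235 ≈ -0.77441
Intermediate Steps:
(19736 + 6*s)/(24713 + 24522) = (19736 + 6*(-9644))/(24713 + 24522) = (19736 - 57864)/49235 = -38128*1/49235 = -38128/49235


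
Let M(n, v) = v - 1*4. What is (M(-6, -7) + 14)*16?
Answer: 48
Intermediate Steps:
M(n, v) = -4 + v (M(n, v) = v - 4 = -4 + v)
(M(-6, -7) + 14)*16 = ((-4 - 7) + 14)*16 = (-11 + 14)*16 = 3*16 = 48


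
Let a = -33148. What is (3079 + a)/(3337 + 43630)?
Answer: -30069/46967 ≈ -0.64022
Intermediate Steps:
(3079 + a)/(3337 + 43630) = (3079 - 33148)/(3337 + 43630) = -30069/46967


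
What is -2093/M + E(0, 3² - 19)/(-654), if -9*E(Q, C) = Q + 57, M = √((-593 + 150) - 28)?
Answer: 19/1962 + 2093*I*√471/471 ≈ 0.009684 + 96.44*I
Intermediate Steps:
M = I*√471 (M = √(-443 - 28) = √(-471) = I*√471 ≈ 21.703*I)
E(Q, C) = -19/3 - Q/9 (E(Q, C) = -(Q + 57)/9 = -(57 + Q)/9 = -19/3 - Q/9)
-2093/M + E(0, 3² - 19)/(-654) = -2093*(-I*√471/471) + (-19/3 - ⅑*0)/(-654) = -(-2093)*I*√471/471 + (-19/3 + 0)*(-1/654) = 2093*I*√471/471 - 19/3*(-1/654) = 2093*I*√471/471 + 19/1962 = 19/1962 + 2093*I*√471/471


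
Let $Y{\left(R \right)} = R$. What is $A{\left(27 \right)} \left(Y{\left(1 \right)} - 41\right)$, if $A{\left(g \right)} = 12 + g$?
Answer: $-1560$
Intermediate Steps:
$A{\left(27 \right)} \left(Y{\left(1 \right)} - 41\right) = \left(12 + 27\right) \left(1 - 41\right) = 39 \left(-40\right) = -1560$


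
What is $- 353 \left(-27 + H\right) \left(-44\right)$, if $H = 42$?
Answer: $232980$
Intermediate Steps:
$- 353 \left(-27 + H\right) \left(-44\right) = - 353 \left(-27 + 42\right) \left(-44\right) = - 353 \cdot 15 \left(-44\right) = \left(-353\right) \left(-660\right) = 232980$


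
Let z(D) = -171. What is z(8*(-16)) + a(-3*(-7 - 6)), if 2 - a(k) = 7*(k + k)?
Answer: -715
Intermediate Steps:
a(k) = 2 - 14*k (a(k) = 2 - 7*(k + k) = 2 - 7*2*k = 2 - 14*k)
z(8*(-16)) + a(-3*(-7 - 6)) = -171 + (2 - (-42)*(-7 - 6)) = -171 + (2 - (-42)*(-13)) = -171 + (2 - 14*39) = -171 + (2 - 546) = -171 - 544 = -715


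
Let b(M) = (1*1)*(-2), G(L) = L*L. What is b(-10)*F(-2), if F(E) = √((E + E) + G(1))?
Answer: -2*I*√3 ≈ -3.4641*I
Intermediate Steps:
G(L) = L²
F(E) = √(1 + 2*E) (F(E) = √((E + E) + 1²) = √(2*E + 1) = √(1 + 2*E))
b(M) = -2 (b(M) = 1*(-2) = -2)
b(-10)*F(-2) = -2*√(1 + 2*(-2)) = -2*√(1 - 4) = -2*I*√3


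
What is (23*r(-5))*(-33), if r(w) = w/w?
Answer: -759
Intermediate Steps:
r(w) = 1
(23*r(-5))*(-33) = (23*1)*(-33) = 23*(-33) = -759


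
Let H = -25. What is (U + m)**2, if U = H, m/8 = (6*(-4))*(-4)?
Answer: 552049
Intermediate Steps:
m = 768 (m = 8*((6*(-4))*(-4)) = 8*(-24*(-4)) = 8*96 = 768)
U = -25
(U + m)**2 = (-25 + 768)**2 = 743**2 = 552049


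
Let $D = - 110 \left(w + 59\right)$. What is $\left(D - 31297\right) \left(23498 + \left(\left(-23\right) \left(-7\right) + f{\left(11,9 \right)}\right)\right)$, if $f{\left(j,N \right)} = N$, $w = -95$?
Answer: $-647012116$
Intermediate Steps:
$D = 3960$ ($D = - 110 \left(-95 + 59\right) = \left(-110\right) \left(-36\right) = 3960$)
$\left(D - 31297\right) \left(23498 + \left(\left(-23\right) \left(-7\right) + f{\left(11,9 \right)}\right)\right) = \left(3960 - 31297\right) \left(23498 + \left(\left(-23\right) \left(-7\right) + 9\right)\right) = - 27337 \left(23498 + \left(161 + 9\right)\right) = - 27337 \left(23498 + 170\right) = \left(-27337\right) 23668 = -647012116$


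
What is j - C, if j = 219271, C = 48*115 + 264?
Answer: 213487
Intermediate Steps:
C = 5784 (C = 5520 + 264 = 5784)
j - C = 219271 - 1*5784 = 219271 - 5784 = 213487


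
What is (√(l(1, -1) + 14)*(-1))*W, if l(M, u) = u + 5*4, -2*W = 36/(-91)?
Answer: -18*√33/91 ≈ -1.1363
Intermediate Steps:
W = 18/91 (W = -18/(-91) = -18*(-1)/91 = -½*(-36/91) = 18/91 ≈ 0.19780)
l(M, u) = 20 + u (l(M, u) = u + 20 = 20 + u)
(√(l(1, -1) + 14)*(-1))*W = (√((20 - 1) + 14)*(-1))*(18/91) = (√(19 + 14)*(-1))*(18/91) = (√33*(-1))*(18/91) = -√33*(18/91) = -18*√33/91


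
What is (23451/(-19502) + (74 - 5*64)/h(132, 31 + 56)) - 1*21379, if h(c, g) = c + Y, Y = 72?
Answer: -3544331922/165767 ≈ -21381.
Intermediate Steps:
h(c, g) = 72 + c (h(c, g) = c + 72 = 72 + c)
(23451/(-19502) + (74 - 5*64)/h(132, 31 + 56)) - 1*21379 = (23451/(-19502) + (74 - 5*64)/(72 + 132)) - 1*21379 = (23451*(-1/19502) + (74 - 320)/204) - 21379 = (-23451/19502 - 246*1/204) - 21379 = (-23451/19502 - 41/34) - 21379 = -399229/165767 - 21379 = -3544331922/165767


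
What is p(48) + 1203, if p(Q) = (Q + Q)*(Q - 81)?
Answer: -1965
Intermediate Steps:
p(Q) = 2*Q*(-81 + Q) (p(Q) = (2*Q)*(-81 + Q) = 2*Q*(-81 + Q))
p(48) + 1203 = 2*48*(-81 + 48) + 1203 = 2*48*(-33) + 1203 = -3168 + 1203 = -1965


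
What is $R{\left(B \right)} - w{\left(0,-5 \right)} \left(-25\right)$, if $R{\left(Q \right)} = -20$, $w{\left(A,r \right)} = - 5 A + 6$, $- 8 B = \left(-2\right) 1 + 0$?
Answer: $130$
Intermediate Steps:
$B = \frac{1}{4}$ ($B = - \frac{\left(-2\right) 1 + 0}{8} = - \frac{-2 + 0}{8} = \left(- \frac{1}{8}\right) \left(-2\right) = \frac{1}{4} \approx 0.25$)
$w{\left(A,r \right)} = 6 - 5 A$
$R{\left(B \right)} - w{\left(0,-5 \right)} \left(-25\right) = -20 - \left(6 - 0\right) \left(-25\right) = -20 - \left(6 + 0\right) \left(-25\right) = -20 - 6 \left(-25\right) = -20 - -150 = -20 + 150 = 130$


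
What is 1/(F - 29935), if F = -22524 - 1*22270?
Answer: -1/74729 ≈ -1.3382e-5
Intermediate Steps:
F = -44794 (F = -22524 - 22270 = -44794)
1/(F - 29935) = 1/(-44794 - 29935) = 1/(-74729) = -1/74729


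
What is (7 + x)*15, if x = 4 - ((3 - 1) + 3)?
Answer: 90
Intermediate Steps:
x = -1 (x = 4 - (2 + 3) = 4 - 1*5 = 4 - 5 = -1)
(7 + x)*15 = (7 - 1)*15 = 6*15 = 90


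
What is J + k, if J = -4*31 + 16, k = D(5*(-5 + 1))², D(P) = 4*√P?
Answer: -428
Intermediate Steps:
k = -320 (k = (4*√(5*(-5 + 1)))² = (4*√(5*(-4)))² = (4*√(-20))² = (4*(2*I*√5))² = (8*I*√5)² = -320)
J = -108 (J = -124 + 16 = -108)
J + k = -108 - 320 = -428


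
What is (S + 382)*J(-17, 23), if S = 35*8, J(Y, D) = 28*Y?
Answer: -315112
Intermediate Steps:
S = 280
(S + 382)*J(-17, 23) = (280 + 382)*(28*(-17)) = 662*(-476) = -315112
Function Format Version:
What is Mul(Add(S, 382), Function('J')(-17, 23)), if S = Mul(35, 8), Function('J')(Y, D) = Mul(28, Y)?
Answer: -315112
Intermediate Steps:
S = 280
Mul(Add(S, 382), Function('J')(-17, 23)) = Mul(Add(280, 382), Mul(28, -17)) = Mul(662, -476) = -315112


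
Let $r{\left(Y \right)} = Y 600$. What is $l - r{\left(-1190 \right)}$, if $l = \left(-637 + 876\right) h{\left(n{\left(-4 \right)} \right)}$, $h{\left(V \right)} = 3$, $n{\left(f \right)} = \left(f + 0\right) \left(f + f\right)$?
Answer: $714717$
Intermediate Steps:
$r{\left(Y \right)} = 600 Y$
$n{\left(f \right)} = 2 f^{2}$ ($n{\left(f \right)} = f 2 f = 2 f^{2}$)
$l = 717$ ($l = \left(-637 + 876\right) 3 = 239 \cdot 3 = 717$)
$l - r{\left(-1190 \right)} = 717 - 600 \left(-1190\right) = 717 - -714000 = 717 + 714000 = 714717$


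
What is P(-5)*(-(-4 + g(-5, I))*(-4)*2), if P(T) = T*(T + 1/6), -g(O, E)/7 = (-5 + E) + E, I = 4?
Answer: -14500/3 ≈ -4833.3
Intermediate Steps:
g(O, E) = 35 - 14*E (g(O, E) = -7*((-5 + E) + E) = -7*(-5 + 2*E) = 35 - 14*E)
P(T) = T*(1/6 + T) (P(T) = T*(T + 1/6) = T*(1/6 + T))
P(-5)*(-(-4 + g(-5, I))*(-4)*2) = (-5*(1/6 - 5))*(-(-4 + (35 - 14*4))*(-4)*2) = (-5*(-29/6))*(-(-4 + (35 - 56))*(-4)*2) = 145*(-(-4 - 21)*(-4)*2)/6 = 145*(-(-25)*(-4)*2)/6 = 145*(-1*100*2)/6 = 145*(-100*2)/6 = (145/6)*(-200) = -14500/3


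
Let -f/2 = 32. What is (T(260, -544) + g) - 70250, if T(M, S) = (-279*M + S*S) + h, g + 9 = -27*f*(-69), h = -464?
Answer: 33441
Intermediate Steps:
f = -64 (f = -2*32 = -64)
g = -119241 (g = -9 - 27*(-64)*(-69) = -9 + 1728*(-69) = -9 - 119232 = -119241)
T(M, S) = -464 + S² - 279*M (T(M, S) = (-279*M + S*S) - 464 = (-279*M + S²) - 464 = (S² - 279*M) - 464 = -464 + S² - 279*M)
(T(260, -544) + g) - 70250 = ((-464 + (-544)² - 279*260) - 119241) - 70250 = ((-464 + 295936 - 72540) - 119241) - 70250 = (222932 - 119241) - 70250 = 103691 - 70250 = 33441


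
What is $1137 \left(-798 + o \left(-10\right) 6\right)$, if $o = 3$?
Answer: $-1111986$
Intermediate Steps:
$1137 \left(-798 + o \left(-10\right) 6\right) = 1137 \left(-798 + 3 \left(-10\right) 6\right) = 1137 \left(-798 - 180\right) = 1137 \left(-978\right) = -1111986$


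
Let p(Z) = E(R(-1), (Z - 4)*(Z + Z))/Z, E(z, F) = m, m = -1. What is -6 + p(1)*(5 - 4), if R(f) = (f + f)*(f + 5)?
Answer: -7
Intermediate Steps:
R(f) = 2*f*(5 + f) (R(f) = (2*f)*(5 + f) = 2*f*(5 + f))
E(z, F) = -1
p(Z) = -1/Z
-6 + p(1)*(5 - 4) = -6 + (-1/1)*(5 - 4) = -6 - 1*1*1 = -6 - 1*1 = -6 - 1 = -7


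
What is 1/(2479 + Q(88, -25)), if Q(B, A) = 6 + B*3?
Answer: 1/2749 ≈ 0.00036377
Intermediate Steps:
Q(B, A) = 6 + 3*B
1/(2479 + Q(88, -25)) = 1/(2479 + (6 + 3*88)) = 1/(2479 + (6 + 264)) = 1/(2479 + 270) = 1/2749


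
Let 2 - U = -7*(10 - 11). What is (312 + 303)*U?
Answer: -3075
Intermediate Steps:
U = -5 (U = 2 - (-7)*(10 - 11) = 2 - (-7)*(-1) = 2 - 1*7 = 2 - 7 = -5)
(312 + 303)*U = (312 + 303)*(-5) = 615*(-5) = -3075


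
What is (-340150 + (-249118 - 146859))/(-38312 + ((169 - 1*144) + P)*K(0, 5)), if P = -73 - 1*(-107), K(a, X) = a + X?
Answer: 105161/5431 ≈ 19.363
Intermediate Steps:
K(a, X) = X + a
P = 34 (P = -73 + 107 = 34)
(-340150 + (-249118 - 146859))/(-38312 + ((169 - 1*144) + P)*K(0, 5)) = (-340150 + (-249118 - 146859))/(-38312 + ((169 - 1*144) + 34)*(5 + 0)) = (-340150 - 395977)/(-38312 + ((169 - 144) + 34)*5) = -736127/(-38312 + (25 + 34)*5) = -736127/(-38312 + 59*5) = -736127/(-38312 + 295) = -736127/(-38017) = -736127*(-1/38017) = 105161/5431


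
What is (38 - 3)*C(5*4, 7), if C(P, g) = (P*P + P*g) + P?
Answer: 19600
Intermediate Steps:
C(P, g) = P + P² + P*g (C(P, g) = (P² + P*g) + P = P + P² + P*g)
(38 - 3)*C(5*4, 7) = (38 - 3)*((5*4)*(1 + 5*4 + 7)) = 35*(20*(1 + 20 + 7)) = 35*(20*28) = 35*560 = 19600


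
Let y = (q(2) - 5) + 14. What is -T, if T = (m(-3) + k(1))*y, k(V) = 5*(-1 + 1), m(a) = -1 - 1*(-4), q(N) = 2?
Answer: -33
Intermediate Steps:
m(a) = 3 (m(a) = -1 + 4 = 3)
y = 11 (y = (2 - 5) + 14 = -3 + 14 = 11)
k(V) = 0 (k(V) = 5*0 = 0)
T = 33 (T = (3 + 0)*11 = 3*11 = 33)
-T = -1*33 = -33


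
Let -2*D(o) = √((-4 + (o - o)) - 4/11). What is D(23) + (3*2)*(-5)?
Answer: -30 - 2*I*√33/11 ≈ -30.0 - 1.0445*I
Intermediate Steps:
D(o) = -2*I*√33/11 (D(o) = -√((-4 + (o - o)) - 4/11)/2 = -√((-4 + 0) - 4*1/11)/2 = -√(-4 - 4/11)/2 = -2*I*√33/11)
D(23) + (3*2)*(-5) = -2*I*√33/11 + (3*2)*(-5) = -2*I*√33/11 + 6*(-5) = -2*I*√33/11 - 30 = -30 - 2*I*√33/11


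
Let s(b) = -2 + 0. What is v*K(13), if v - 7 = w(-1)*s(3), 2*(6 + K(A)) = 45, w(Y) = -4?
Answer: 495/2 ≈ 247.50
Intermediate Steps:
s(b) = -2
K(A) = 33/2 (K(A) = -6 + (1/2)*45 = -6 + 45/2 = 33/2)
v = 15 (v = 7 - 4*(-2) = 7 + 8 = 15)
v*K(13) = 15*(33/2) = 495/2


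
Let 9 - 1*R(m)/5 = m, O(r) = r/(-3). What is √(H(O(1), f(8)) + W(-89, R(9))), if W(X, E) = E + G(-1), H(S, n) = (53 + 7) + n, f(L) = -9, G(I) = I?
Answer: 5*√2 ≈ 7.0711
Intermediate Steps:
O(r) = -r/3 (O(r) = r*(-⅓) = -r/3)
H(S, n) = 60 + n
R(m) = 45 - 5*m
W(X, E) = -1 + E (W(X, E) = E - 1 = -1 + E)
√(H(O(1), f(8)) + W(-89, R(9))) = √((60 - 9) + (-1 + (45 - 5*9))) = √(51 + (-1 + (45 - 45))) = √(51 + (-1 + 0)) = √(51 - 1) = √50 = 5*√2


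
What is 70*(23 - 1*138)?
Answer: -8050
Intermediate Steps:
70*(23 - 1*138) = 70*(23 - 138) = 70*(-115) = -8050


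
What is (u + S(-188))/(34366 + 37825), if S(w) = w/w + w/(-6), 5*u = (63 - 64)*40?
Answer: 73/216573 ≈ 0.00033707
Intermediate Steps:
u = -8 (u = ((63 - 64)*40)/5 = (-1*40)/5 = (1/5)*(-40) = -8)
S(w) = 1 - w/6 (S(w) = 1 + w*(-1/6) = 1 - w/6)
(u + S(-188))/(34366 + 37825) = (-8 + (1 - 1/6*(-188)))/(34366 + 37825) = (-8 + (1 + 94/3))/72191 = (-8 + 97/3)*(1/72191) = (73/3)*(1/72191) = 73/216573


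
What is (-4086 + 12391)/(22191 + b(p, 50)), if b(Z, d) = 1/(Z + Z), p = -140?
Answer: 2325400/6213479 ≈ 0.37425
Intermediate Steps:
b(Z, d) = 1/(2*Z)
(-4086 + 12391)/(22191 + b(p, 50)) = (-4086 + 12391)/(22191 + (½)/(-140)) = 8305/(22191 + (½)*(-1/140)) = 8305/(22191 - 1/280) = 8305/(6213479/280) = 8305*(280/6213479) = 2325400/6213479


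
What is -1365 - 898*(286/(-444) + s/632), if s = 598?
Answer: -28696525/17538 ≈ -1636.2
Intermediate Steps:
-1365 - 898*(286/(-444) + s/632) = -1365 - 898*(286/(-444) + 598/632) = -1365 - 898*(286*(-1/444) + 598*(1/632)) = -1365 - 898*(-143/222 + 299/316) = -1365 - 898*10595/35076 = -1365 - 4757155/17538 = -28696525/17538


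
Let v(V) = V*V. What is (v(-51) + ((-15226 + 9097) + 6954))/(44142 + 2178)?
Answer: 571/7720 ≈ 0.073964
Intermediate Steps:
v(V) = V²
(v(-51) + ((-15226 + 9097) + 6954))/(44142 + 2178) = ((-51)² + ((-15226 + 9097) + 6954))/(44142 + 2178) = (2601 + (-6129 + 6954))/46320 = (2601 + 825)*(1/46320) = 3426*(1/46320) = 571/7720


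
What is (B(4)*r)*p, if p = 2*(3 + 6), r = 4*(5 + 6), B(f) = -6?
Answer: -4752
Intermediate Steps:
r = 44 (r = 4*11 = 44)
p = 18 (p = 2*9 = 18)
(B(4)*r)*p = -6*44*18 = -264*18 = -4752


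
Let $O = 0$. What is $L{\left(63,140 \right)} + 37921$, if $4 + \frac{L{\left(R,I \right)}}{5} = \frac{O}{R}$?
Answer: $37901$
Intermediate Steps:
$L{\left(R,I \right)} = -20$ ($L{\left(R,I \right)} = -20 + 5 \frac{0}{R} = -20 + 5 \cdot 0 = -20 + 0 = -20$)
$L{\left(63,140 \right)} + 37921 = -20 + 37921 = 37901$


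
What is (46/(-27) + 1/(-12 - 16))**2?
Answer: 1729225/571536 ≈ 3.0256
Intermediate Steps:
(46/(-27) + 1/(-12 - 16))**2 = (46*(-1/27) + 1/(-28))**2 = (-46/27 - 1/28)**2 = (-1315/756)**2 = 1729225/571536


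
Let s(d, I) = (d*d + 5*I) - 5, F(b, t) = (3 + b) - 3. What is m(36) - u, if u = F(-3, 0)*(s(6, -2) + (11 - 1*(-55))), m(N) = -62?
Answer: 199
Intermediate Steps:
F(b, t) = b
s(d, I) = -5 + d² + 5*I (s(d, I) = (d² + 5*I) - 5 = -5 + d² + 5*I)
u = -261 (u = -3*((-5 + 6² + 5*(-2)) + (11 - 1*(-55))) = -3*((-5 + 36 - 10) + (11 + 55)) = -3*(21 + 66) = -3*87 = -261)
m(36) - u = -62 - 1*(-261) = -62 + 261 = 199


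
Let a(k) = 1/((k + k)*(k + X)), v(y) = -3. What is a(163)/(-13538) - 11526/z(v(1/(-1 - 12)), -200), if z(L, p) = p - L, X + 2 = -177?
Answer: 813899361605/13910998976 ≈ 58.508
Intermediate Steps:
X = -179 (X = -2 - 177 = -179)
a(k) = 1/(2*k*(-179 + k)) (a(k) = 1/((k + k)*(k - 179)) = 1/((2*k)*(-179 + k)) = 1/(2*k*(-179 + k)))
a(163)/(-13538) - 11526/z(v(1/(-1 - 12)), -200) = ((1/2)/(163*(-179 + 163)))/(-13538) - 11526/(-200 - 1*(-3)) = ((1/2)*(1/163)/(-16))*(-1/13538) - 11526/(-200 + 3) = ((1/2)*(1/163)*(-1/16))*(-1/13538) - 11526/(-197) = -1/5216*(-1/13538) - 11526*(-1/197) = 1/70614208 + 11526/197 = 813899361605/13910998976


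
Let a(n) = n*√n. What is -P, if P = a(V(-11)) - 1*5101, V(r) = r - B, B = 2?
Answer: 5101 + 13*I*√13 ≈ 5101.0 + 46.872*I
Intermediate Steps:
V(r) = -2 + r (V(r) = r - 1*2 = r - 2 = -2 + r)
a(n) = n^(3/2)
P = -5101 - 13*I*√13 (P = (-2 - 11)^(3/2) - 1*5101 = (-13)^(3/2) - 5101 = -13*I*√13 - 5101 = -5101 - 13*I*√13 ≈ -5101.0 - 46.872*I)
-P = -(-5101 - 13*I*√13) = 5101 + 13*I*√13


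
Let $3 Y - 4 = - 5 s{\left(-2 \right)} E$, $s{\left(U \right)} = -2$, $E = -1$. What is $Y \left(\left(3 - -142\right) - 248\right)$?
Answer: $206$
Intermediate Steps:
$Y = -2$ ($Y = \frac{4}{3} + \frac{\left(-5\right) \left(-2\right) \left(-1\right)}{3} = \frac{4}{3} + \frac{10 \left(-1\right)}{3} = \frac{4}{3} + \frac{1}{3} \left(-10\right) = \frac{4}{3} - \frac{10}{3} = -2$)
$Y \left(\left(3 - -142\right) - 248\right) = - 2 \left(\left(3 - -142\right) - 248\right) = - 2 \left(\left(3 + 142\right) - 248\right) = - 2 \left(145 - 248\right) = \left(-2\right) \left(-103\right) = 206$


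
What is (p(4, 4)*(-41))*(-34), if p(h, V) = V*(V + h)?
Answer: 44608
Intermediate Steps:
(p(4, 4)*(-41))*(-34) = ((4*(4 + 4))*(-41))*(-34) = ((4*8)*(-41))*(-34) = (32*(-41))*(-34) = -1312*(-34) = 44608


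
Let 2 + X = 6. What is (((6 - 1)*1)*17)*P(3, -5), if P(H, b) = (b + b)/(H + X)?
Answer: -850/7 ≈ -121.43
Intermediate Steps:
X = 4 (X = -2 + 6 = 4)
P(H, b) = 2*b/(4 + H) (P(H, b) = (b + b)/(H + 4) = (2*b)/(4 + H) = 2*b/(4 + H))
(((6 - 1)*1)*17)*P(3, -5) = (((6 - 1)*1)*17)*(2*(-5)/(4 + 3)) = ((5*1)*17)*(2*(-5)/7) = (5*17)*(2*(-5)*(1/7)) = 85*(-10/7) = -850/7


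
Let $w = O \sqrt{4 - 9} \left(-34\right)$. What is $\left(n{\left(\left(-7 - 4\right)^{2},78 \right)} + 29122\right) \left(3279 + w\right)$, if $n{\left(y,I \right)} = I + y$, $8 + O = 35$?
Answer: $96143559 - 26916678 i \sqrt{5} \approx 9.6144 \cdot 10^{7} - 6.0188 \cdot 10^{7} i$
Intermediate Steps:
$O = 27$ ($O = -8 + 35 = 27$)
$w = - 918 i \sqrt{5}$ ($w = 27 \sqrt{4 - 9} \left(-34\right) = 27 \sqrt{-5} \left(-34\right) = 27 i \sqrt{5} \left(-34\right) = - 918 i \sqrt{5} \approx - 2052.7 i$)
$\left(n{\left(\left(-7 - 4\right)^{2},78 \right)} + 29122\right) \left(3279 + w\right) = \left(\left(78 + \left(-7 - 4\right)^{2}\right) + 29122\right) \left(3279 - 918 i \sqrt{5}\right) = \left(\left(78 + \left(-11\right)^{2}\right) + 29122\right) \left(3279 - 918 i \sqrt{5}\right) = \left(\left(78 + 121\right) + 29122\right) \left(3279 - 918 i \sqrt{5}\right) = \left(199 + 29122\right) \left(3279 - 918 i \sqrt{5}\right) = 29321 \left(3279 - 918 i \sqrt{5}\right) = 96143559 - 26916678 i \sqrt{5}$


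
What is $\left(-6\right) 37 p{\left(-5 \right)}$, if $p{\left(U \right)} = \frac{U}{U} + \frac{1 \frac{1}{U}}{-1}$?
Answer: $- \frac{1332}{5} \approx -266.4$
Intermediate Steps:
$p{\left(U \right)} = 1 - \frac{1}{U}$ ($p{\left(U \right)} = 1 + \frac{1}{U} \left(-1\right) = 1 - \frac{1}{U}$)
$\left(-6\right) 37 p{\left(-5 \right)} = \left(-6\right) 37 \frac{-1 - 5}{-5} = - 222 \left(\left(- \frac{1}{5}\right) \left(-6\right)\right) = \left(-222\right) \frac{6}{5} = - \frac{1332}{5}$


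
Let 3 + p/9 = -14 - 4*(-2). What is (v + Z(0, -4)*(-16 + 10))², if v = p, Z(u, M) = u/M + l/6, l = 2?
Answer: 6889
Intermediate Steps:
Z(u, M) = ⅓ + u/M (Z(u, M) = u/M + 2/6 = u/M + 2*(⅙) = u/M + ⅓ = ⅓ + u/M)
p = -81 (p = -27 + 9*(-14 - 4*(-2)) = -27 + 9*(-14 + 8) = -27 + 9*(-6) = -27 - 54 = -81)
v = -81
(v + Z(0, -4)*(-16 + 10))² = (-81 + ((0 + (⅓)*(-4))/(-4))*(-16 + 10))² = (-81 - (0 - 4/3)/4*(-6))² = (-81 - ¼*(-4/3)*(-6))² = (-81 + (⅓)*(-6))² = (-81 - 2)² = (-83)² = 6889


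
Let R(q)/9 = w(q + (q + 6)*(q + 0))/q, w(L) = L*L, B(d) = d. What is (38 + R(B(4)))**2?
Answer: 19307236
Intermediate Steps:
w(L) = L**2
R(q) = 9*(q + q*(6 + q))**2/q (R(q) = 9*((q + (q + 6)*(q + 0))**2/q) = 9*((q + (6 + q)*q)**2/q) = 9*((q + q*(6 + q))**2/q) = 9*(q + q*(6 + q))**2/q)
(38 + R(B(4)))**2 = (38 + 9*4*(7 + 4)**2)**2 = (38 + 9*4*11**2)**2 = (38 + 9*4*121)**2 = (38 + 4356)**2 = 4394**2 = 19307236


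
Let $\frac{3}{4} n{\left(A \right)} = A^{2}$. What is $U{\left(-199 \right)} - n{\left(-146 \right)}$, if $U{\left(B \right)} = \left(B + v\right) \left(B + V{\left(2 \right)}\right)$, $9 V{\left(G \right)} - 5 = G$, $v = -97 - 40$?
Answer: $\frac{114544}{3} \approx 38181.0$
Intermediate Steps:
$v = -137$
$V{\left(G \right)} = \frac{5}{9} + \frac{G}{9}$
$n{\left(A \right)} = \frac{4 A^{2}}{3}$
$U{\left(B \right)} = \left(-137 + B\right) \left(\frac{7}{9} + B\right)$ ($U{\left(B \right)} = \left(B - 137\right) \left(B + \left(\frac{5}{9} + \frac{1}{9} \cdot 2\right)\right) = \left(-137 + B\right) \left(B + \left(\frac{5}{9} + \frac{2}{9}\right)\right) = \left(-137 + B\right) \left(B + \frac{7}{9}\right) = \left(-137 + B\right) \left(\frac{7}{9} + B\right)$)
$U{\left(-199 \right)} - n{\left(-146 \right)} = \left(- \frac{959}{9} + \left(-199\right)^{2} - - \frac{243974}{9}\right) - \frac{4 \left(-146\right)^{2}}{3} = \left(- \frac{959}{9} + 39601 + \frac{243974}{9}\right) - \frac{4}{3} \cdot 21316 = \frac{199808}{3} - \frac{85264}{3} = \frac{114544}{3}$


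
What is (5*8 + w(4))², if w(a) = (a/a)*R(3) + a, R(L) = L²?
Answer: 2809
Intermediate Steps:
w(a) = 9 + a (w(a) = (a/a)*3² + a = 1*9 + a = 9 + a)
(5*8 + w(4))² = (5*8 + (9 + 4))² = (40 + 13)² = 53² = 2809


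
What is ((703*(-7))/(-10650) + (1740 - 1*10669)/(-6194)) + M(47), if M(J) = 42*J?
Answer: 32585663981/16491525 ≈ 1975.9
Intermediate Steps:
((703*(-7))/(-10650) + (1740 - 1*10669)/(-6194)) + M(47) = ((703*(-7))/(-10650) + (1740 - 1*10669)/(-6194)) + 42*47 = (-4921*(-1/10650) + (1740 - 10669)*(-1/6194)) + 1974 = (4921/10650 - 8929*(-1/6194)) + 1974 = (4921/10650 + 8929/6194) + 1974 = 31393631/16491525 + 1974 = 32585663981/16491525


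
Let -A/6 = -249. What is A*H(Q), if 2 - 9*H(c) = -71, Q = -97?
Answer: 12118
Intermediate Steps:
A = 1494 (A = -6*(-249) = 1494)
H(c) = 73/9 (H(c) = 2/9 - ⅑*(-71) = 2/9 + 71/9 = 73/9)
A*H(Q) = 1494*(73/9) = 12118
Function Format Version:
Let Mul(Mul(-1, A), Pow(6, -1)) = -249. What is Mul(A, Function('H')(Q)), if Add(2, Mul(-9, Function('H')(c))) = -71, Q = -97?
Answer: 12118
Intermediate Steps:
A = 1494 (A = Mul(-6, -249) = 1494)
Function('H')(c) = Rational(73, 9) (Function('H')(c) = Add(Rational(2, 9), Mul(Rational(-1, 9), -71)) = Add(Rational(2, 9), Rational(71, 9)) = Rational(73, 9))
Mul(A, Function('H')(Q)) = Mul(1494, Rational(73, 9)) = 12118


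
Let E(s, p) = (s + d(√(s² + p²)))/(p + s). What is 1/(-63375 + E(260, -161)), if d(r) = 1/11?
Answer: -1089/69012514 ≈ -1.5780e-5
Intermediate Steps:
d(r) = 1/11
E(s, p) = (1/11 + s)/(p + s) (E(s, p) = (s + 1/11)/(p + s) = (1/11 + s)/(p + s))
1/(-63375 + E(260, -161)) = 1/(-63375 + (1/11 + 260)/(-161 + 260)) = 1/(-63375 + (2861/11)/99) = 1/(-63375 + (1/99)*(2861/11)) = 1/(-63375 + 2861/1089) = 1/(-69012514/1089) = -1089/69012514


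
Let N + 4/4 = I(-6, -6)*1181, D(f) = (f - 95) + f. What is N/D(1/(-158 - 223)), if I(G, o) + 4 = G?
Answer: 4499991/36197 ≈ 124.32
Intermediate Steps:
I(G, o) = -4 + G
D(f) = -95 + 2*f (D(f) = (-95 + f) + f = -95 + 2*f)
N = -11811 (N = -1 + (-4 - 6)*1181 = -1 - 10*1181 = -1 - 11810 = -11811)
N/D(1/(-158 - 223)) = -11811/(-95 + 2/(-158 - 223)) = -11811/(-95 + 2/(-381)) = -11811/(-95 + 2*(-1/381)) = -11811/(-95 - 2/381) = -11811/(-36197/381) = -11811*(-381/36197) = 4499991/36197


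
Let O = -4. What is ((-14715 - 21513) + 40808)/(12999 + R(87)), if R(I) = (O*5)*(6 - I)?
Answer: 4580/14619 ≈ 0.31329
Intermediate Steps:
R(I) = -120 + 20*I (R(I) = (-4*5)*(6 - I) = -20*(6 - I) = -120 + 20*I)
((-14715 - 21513) + 40808)/(12999 + R(87)) = ((-14715 - 21513) + 40808)/(12999 + (-120 + 20*87)) = (-36228 + 40808)/(12999 + (-120 + 1740)) = 4580/(12999 + 1620) = 4580/14619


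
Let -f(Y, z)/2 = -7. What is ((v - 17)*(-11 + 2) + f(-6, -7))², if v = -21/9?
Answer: 35344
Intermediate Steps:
f(Y, z) = 14 (f(Y, z) = -2*(-7) = 14)
v = -7/3 (v = -21*⅑ = -7/3 ≈ -2.3333)
((v - 17)*(-11 + 2) + f(-6, -7))² = ((-7/3 - 17)*(-11 + 2) + 14)² = (-58/3*(-9) + 14)² = (174 + 14)² = 188² = 35344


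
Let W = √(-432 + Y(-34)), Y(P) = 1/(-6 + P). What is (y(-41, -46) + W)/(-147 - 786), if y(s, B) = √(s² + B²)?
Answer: -√3797/933 - I*√172810/18660 ≈ -0.066045 - 0.022278*I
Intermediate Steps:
W = I*√172810/20 (W = √(-432 + 1/(-6 - 34)) = √(-432 + 1/(-40)) = √(-432 - 1/40) = √(-17281/40) = I*√172810/20 ≈ 20.785*I)
y(s, B) = √(B² + s²)
(y(-41, -46) + W)/(-147 - 786) = (√((-46)² + (-41)²) + I*√172810/20)/(-147 - 786) = (√(2116 + 1681) + I*√172810/20)/(-933) = (√3797 + I*√172810/20)*(-1/933) = -√3797/933 - I*√172810/18660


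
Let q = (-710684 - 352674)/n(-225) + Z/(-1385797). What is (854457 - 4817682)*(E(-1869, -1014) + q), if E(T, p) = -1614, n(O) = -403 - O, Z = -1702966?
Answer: -304537906844623125/17619419 ≈ -1.7284e+10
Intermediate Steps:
q = 736950727137/123335933 (q = (-710684 - 352674)/(-403 - 1*(-225)) - 1702966/(-1385797) = -1063358/(-403 + 225) - 1702966*(-1/1385797) = -1063358/(-178) + 1702966/1385797 = -1063358*(-1/178) + 1702966/1385797 = 531679/89 + 1702966/1385797 = 736950727137/123335933 ≈ 5975.1)
(854457 - 4817682)*(E(-1869, -1014) + q) = (854457 - 4817682)*(-1614 + 736950727137/123335933) = -3963225*537886531275/123335933 = -304537906844623125/17619419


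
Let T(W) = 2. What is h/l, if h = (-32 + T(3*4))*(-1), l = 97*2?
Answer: 15/97 ≈ 0.15464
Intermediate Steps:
l = 194
h = 30 (h = (-32 + 2)*(-1) = -30*(-1) = 30)
h/l = 30/194 = 30*(1/194) = 15/97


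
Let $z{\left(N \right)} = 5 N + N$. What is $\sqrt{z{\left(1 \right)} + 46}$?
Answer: $2 \sqrt{13} \approx 7.2111$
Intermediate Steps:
$z{\left(N \right)} = 6 N$
$\sqrt{z{\left(1 \right)} + 46} = \sqrt{6 \cdot 1 + 46} = \sqrt{6 + 46} = \sqrt{52} = 2 \sqrt{13}$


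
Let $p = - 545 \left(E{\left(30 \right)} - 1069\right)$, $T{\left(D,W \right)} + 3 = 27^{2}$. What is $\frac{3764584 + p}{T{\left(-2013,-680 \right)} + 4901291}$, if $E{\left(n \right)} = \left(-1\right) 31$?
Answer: $\frac{4364084}{4902017} \approx 0.89026$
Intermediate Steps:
$E{\left(n \right)} = -31$
$T{\left(D,W \right)} = 726$ ($T{\left(D,W \right)} = -3 + 27^{2} = -3 + 729 = 726$)
$p = 599500$ ($p = - 545 \left(-31 - 1069\right) = \left(-545\right) \left(-1100\right) = 599500$)
$\frac{3764584 + p}{T{\left(-2013,-680 \right)} + 4901291} = \frac{3764584 + 599500}{726 + 4901291} = \frac{4364084}{4902017}$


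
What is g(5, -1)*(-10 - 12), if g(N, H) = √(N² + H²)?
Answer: -22*√26 ≈ -112.18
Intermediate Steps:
g(N, H) = √(H² + N²)
g(5, -1)*(-10 - 12) = √((-1)² + 5²)*(-10 - 12) = √(1 + 25)*(-22) = √26*(-22) = -22*√26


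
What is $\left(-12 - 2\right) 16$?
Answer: $-224$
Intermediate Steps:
$\left(-12 - 2\right) 16 = \left(-14\right) 16 = -224$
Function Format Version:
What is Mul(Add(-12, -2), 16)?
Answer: -224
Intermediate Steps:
Mul(Add(-12, -2), 16) = Mul(-14, 16) = -224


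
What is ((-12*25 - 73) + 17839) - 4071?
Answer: 13395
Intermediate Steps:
((-12*25 - 73) + 17839) - 4071 = ((-300 - 73) + 17839) - 4071 = (-373 + 17839) - 4071 = 17466 - 4071 = 13395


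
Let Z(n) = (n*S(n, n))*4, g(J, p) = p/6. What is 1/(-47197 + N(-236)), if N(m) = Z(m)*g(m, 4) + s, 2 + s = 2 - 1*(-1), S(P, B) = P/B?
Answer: -3/143476 ≈ -2.0909e-5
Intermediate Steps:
g(J, p) = p/6 (g(J, p) = p*(⅙) = p/6)
Z(n) = 4*n (Z(n) = (n*(n/n))*4 = (n*1)*4 = n*4 = 4*n)
s = 1 (s = -2 + (2 - 1*(-1)) = -2 + (2 + 1) = -2 + 3 = 1)
N(m) = 1 + 8*m/3 (N(m) = (4*m)*((⅙)*4) + 1 = (4*m)*(⅔) + 1 = 8*m/3 + 1 = 1 + 8*m/3)
1/(-47197 + N(-236)) = 1/(-47197 + (1 + (8/3)*(-236))) = 1/(-47197 + (1 - 1888/3)) = 1/(-47197 - 1885/3) = 1/(-143476/3) = -3/143476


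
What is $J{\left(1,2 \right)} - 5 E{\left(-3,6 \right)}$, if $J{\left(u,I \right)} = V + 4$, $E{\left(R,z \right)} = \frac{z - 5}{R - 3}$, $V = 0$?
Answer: $\frac{29}{6} \approx 4.8333$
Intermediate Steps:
$E{\left(R,z \right)} = \frac{-5 + z}{-3 + R}$
$J{\left(u,I \right)} = 4$ ($J{\left(u,I \right)} = 0 + 4 = 4$)
$J{\left(1,2 \right)} - 5 E{\left(-3,6 \right)} = 4 - 5 \frac{-5 + 6}{-3 - 3} = 4 - 5 \frac{1}{-6} \cdot 1 = 4 - 5 \left(\left(- \frac{1}{6}\right) 1\right) = 4 - - \frac{5}{6} = 4 + \frac{5}{6} = \frac{29}{6}$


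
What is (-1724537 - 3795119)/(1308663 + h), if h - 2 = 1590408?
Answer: -5519656/2899073 ≈ -1.9039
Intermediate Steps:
h = 1590410 (h = 2 + 1590408 = 1590410)
(-1724537 - 3795119)/(1308663 + h) = (-1724537 - 3795119)/(1308663 + 1590410) = -5519656/2899073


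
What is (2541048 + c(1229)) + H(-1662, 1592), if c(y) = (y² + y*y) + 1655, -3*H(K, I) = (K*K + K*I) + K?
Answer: 5525359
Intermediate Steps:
H(K, I) = -K/3 - K²/3 - I*K/3 (H(K, I) = -((K*K + K*I) + K)/3 = -((K² + I*K) + K)/3 = -(K + K² + I*K)/3 = -K/3 - K²/3 - I*K/3)
c(y) = 1655 + 2*y² (c(y) = (y² + y²) + 1655 = 2*y² + 1655 = 1655 + 2*y²)
(2541048 + c(1229)) + H(-1662, 1592) = (2541048 + (1655 + 2*1229²)) - ⅓*(-1662)*(1 + 1592 - 1662) = (2541048 + (1655 + 2*1510441)) - ⅓*(-1662)*(-69) = (2541048 + (1655 + 3020882)) - 38226 = (2541048 + 3022537) - 38226 = 5563585 - 38226 = 5525359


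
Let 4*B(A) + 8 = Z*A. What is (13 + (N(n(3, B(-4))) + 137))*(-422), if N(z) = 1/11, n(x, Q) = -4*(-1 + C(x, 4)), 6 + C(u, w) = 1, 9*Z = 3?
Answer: -696722/11 ≈ -63338.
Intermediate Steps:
Z = 1/3 (Z = (1/9)*3 = 1/3 ≈ 0.33333)
C(u, w) = -5 (C(u, w) = -6 + 1 = -5)
B(A) = -2 + A/12 (B(A) = -2 + (A/3)/4 = -2 + A/12)
n(x, Q) = 24 (n(x, Q) = -4*(-1 - 5) = -4*(-6) = 24)
N(z) = 1/11
(13 + (N(n(3, B(-4))) + 137))*(-422) = (13 + (1/11 + 137))*(-422) = (13 + 1508/11)*(-422) = (1651/11)*(-422) = -696722/11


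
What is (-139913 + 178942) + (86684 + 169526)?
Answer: 295239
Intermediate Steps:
(-139913 + 178942) + (86684 + 169526) = 39029 + 256210 = 295239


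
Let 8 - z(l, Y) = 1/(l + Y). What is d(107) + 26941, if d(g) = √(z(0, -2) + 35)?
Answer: 26941 + √174/2 ≈ 26948.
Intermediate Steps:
z(l, Y) = 8 - 1/(Y + l) (z(l, Y) = 8 - 1/(l + Y) = 8 - 1/(Y + l))
d(g) = √174/2 (d(g) = √((-1 + 8*(-2) + 8*0)/(-2 + 0) + 35) = √((-1 - 16 + 0)/(-2) + 35) = √(-½*(-17) + 35) = √(17/2 + 35) = √(87/2) = √174/2)
d(107) + 26941 = √174/2 + 26941 = 26941 + √174/2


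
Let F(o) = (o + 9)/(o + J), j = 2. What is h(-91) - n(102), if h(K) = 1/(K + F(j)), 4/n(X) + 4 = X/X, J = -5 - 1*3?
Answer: 2210/1671 ≈ 1.3226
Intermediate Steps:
J = -8 (J = -5 - 3 = -8)
n(X) = -4/3 (n(X) = 4/(-4 + X/X) = 4/(-4 + 1) = 4/(-3) = 4*(-⅓) = -4/3)
F(o) = (9 + o)/(-8 + o) (F(o) = (o + 9)/(o - 8) = (9 + o)/(-8 + o))
h(K) = 1/(-11/6 + K) (h(K) = 1/(K + (9 + 2)/(-8 + 2)) = 1/(K + 11/(-6)) = 1/(K - ⅙*11) = 1/(K - 11/6) = 1/(-11/6 + K))
h(-91) - n(102) = 6/(-11 + 6*(-91)) - 1*(-4/3) = 6/(-11 - 546) + 4/3 = 6/(-557) + 4/3 = 6*(-1/557) + 4/3 = -6/557 + 4/3 = 2210/1671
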